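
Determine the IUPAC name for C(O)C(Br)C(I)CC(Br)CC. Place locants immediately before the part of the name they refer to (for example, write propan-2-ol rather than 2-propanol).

Counting along the main chain through the –OH group gives 7 carbons: the parent is heptane.
An alcohol (–OH) is the principal characteristic group, giving the suffix -ol.
The numbering direction is chosen so that numbering from this end puts the hydroxyl group at C-1 rather than C-7.
That gives the hydroxyl at C-1; bromo groups at C-2 and C-5; an iodo group at C-3.
Prefixes are listed alphabetically: bromo, iodo.
The name is 2,5-dibromo-3-iodoheptan-1-ol.

2,5-dibromo-3-iodoheptan-1-ol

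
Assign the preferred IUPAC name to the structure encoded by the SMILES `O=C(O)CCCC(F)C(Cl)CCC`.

6-chloro-5-fluorononanoic acid

The longest carbon chain that includes the –COOH group has 9 carbons, so the parent hydride is nonane.
A carboxylic acid (terminal –COOH) is the principal characteristic group, giving the suffix -oic acid.
The numbering direction is chosen so that the carboxylic acid carbon is C-1 by definition.
This places a chloro group at C-6; a fluoro group at C-5.
The substituents are ordered alphabetically, ignoring any di-/tri- multipliers.
The name is 6-chloro-5-fluorononanoic acid.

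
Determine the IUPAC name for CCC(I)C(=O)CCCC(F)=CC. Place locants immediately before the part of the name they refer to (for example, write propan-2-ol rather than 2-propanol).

The longest carbon chain that includes the carbonyl and the multiple bond has 10 carbons, so the parent hydride is decane.
A ketone (C=O on an internal carbon) is the principal characteristic group, giving the suffix -one.
There is one C=C double bond, indicated by the ending -ene.
The numbering direction is chosen so that numbering from this end puts the carbonyl group at C-4 rather than C-7.
With this numbering: the carbonyl at C-4; the double bond between C-8 and C-9; a fluoro group at C-8; an iodo group at C-3.
The substituents are ordered alphabetically, ignoring any di-/tri- multipliers.
Assembling the pieces gives 8-fluoro-3-iododec-8-en-4-one.

8-fluoro-3-iododec-8-en-4-one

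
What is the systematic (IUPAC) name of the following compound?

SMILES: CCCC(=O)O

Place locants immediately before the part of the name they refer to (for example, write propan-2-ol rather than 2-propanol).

The longest chain bearing the –COOH group is 4 carbons long (butane).
A carboxylic acid (terminal –COOH) is the principal characteristic group, giving the suffix -oic acid.
Number the chain so that the carboxylic acid carbon is C-1 by definition.
Assembling the pieces gives butanoic acid.

butanoic acid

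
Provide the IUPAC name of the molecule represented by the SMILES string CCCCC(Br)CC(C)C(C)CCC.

The parent chain contains 11 carbons (undecane).
Choose the numbering such that the substituent locant set {4,5,7} is lower than {5,7,8} at the first point of difference.
This places a bromo group at C-7; methyl groups at C-4 and C-5.
Prefixes are listed alphabetically: bromo, methyl.
Assembling the pieces gives 7-bromo-4,5-dimethylundecane.

7-bromo-4,5-dimethylundecane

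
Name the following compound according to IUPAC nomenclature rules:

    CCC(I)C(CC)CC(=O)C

The longest chain bearing the carbonyl is 7 carbons long (heptane).
The principal characteristic group is a ketone (C=O on an internal carbon), named with the suffix -one.
Number the chain so that numbering from this end puts the carbonyl group at C-2 rather than C-6.
That gives the carbonyl at C-2; an ethyl group at C-4; an iodo group at C-5.
Substituent prefixes are cited in alphabetical order (multiplying prefixes like di-/tri- are ignored for ordering).
The name is 4-ethyl-5-iodoheptan-2-one.

4-ethyl-5-iodoheptan-2-one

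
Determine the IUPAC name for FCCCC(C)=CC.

6-fluoro-3-methylhex-2-ene

The longest chain bearing the multiple bond is 6 carbons long (hexane).
A C=C double bond in the chain gives the infix -ene-.
Choose the numbering such that numbering from this end puts the double bond at C-2 rather than C-4.
That gives the double bond between C-2 and C-3; a fluoro group at C-6; a methyl group at C-3.
Prefixes are listed alphabetically: fluoro, methyl.
The name is 6-fluoro-3-methylhex-2-ene.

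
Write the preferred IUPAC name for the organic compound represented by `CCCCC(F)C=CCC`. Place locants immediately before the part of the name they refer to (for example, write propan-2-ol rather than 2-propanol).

5-fluoronon-3-ene

The longest chain bearing the multiple bond is 9 carbons long (nonane).
There is one C=C double bond, indicated by the ending -ene.
Number the chain so that numbering from this end puts the double bond at C-3 rather than C-6.
With this numbering: the double bond between C-3 and C-4; a fluoro group at C-5.
Putting it together: 5-fluoronon-3-ene.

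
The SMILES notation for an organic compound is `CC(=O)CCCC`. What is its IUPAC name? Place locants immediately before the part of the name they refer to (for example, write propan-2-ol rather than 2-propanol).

hexan-2-one

The longest chain bearing the carbonyl is 6 carbons long (hexane).
The principal characteristic group is a ketone (C=O on an internal carbon), named with the suffix -one.
The numbering direction is chosen so that numbering from this end puts the carbonyl group at C-2 rather than C-5.
With this numbering: the carbonyl at C-2.
Assembling the pieces gives hexan-2-one.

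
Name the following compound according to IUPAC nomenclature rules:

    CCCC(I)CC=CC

Counting along the main chain through the multiple bond gives 8 carbons: the parent is octane.
A C=C double bond in the chain gives the infix -ene-.
Choose the numbering such that numbering from this end puts the double bond at C-2 rather than C-6.
With this numbering: the double bond between C-2 and C-3; an iodo group at C-5.
Putting it together: 5-iodooct-2-ene.

5-iodooct-2-ene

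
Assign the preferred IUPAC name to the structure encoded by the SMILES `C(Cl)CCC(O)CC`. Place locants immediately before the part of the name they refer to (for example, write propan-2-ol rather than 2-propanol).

The longest carbon chain that includes the –OH group has 6 carbons, so the parent hydride is hexane.
The principal characteristic group is an alcohol (–OH), named with the suffix -ol.
Choose the numbering such that numbering from this end puts the hydroxyl group at C-3 rather than C-4.
With this numbering: the hydroxyl at C-3; a chloro group at C-6.
Assembling the pieces gives 6-chlorohexan-3-ol.

6-chlorohexan-3-ol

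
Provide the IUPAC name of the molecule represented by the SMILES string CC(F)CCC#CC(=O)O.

6-fluorohept-2-ynoic acid

The longest carbon chain that includes the –COOH group and the multiple bond has 7 carbons, so the parent hydride is heptane.
The highest-priority functional group is a carboxylic acid (terminal –COOH), so the name ends in -oic acid.
A C≡C triple bond in the chain gives the infix -yne-.
Number the chain so that the carboxylic acid carbon is C-1 by definition.
This places the triple bond between C-2 and C-3; a fluoro group at C-6.
Assembling the pieces gives 6-fluorohept-2-ynoic acid.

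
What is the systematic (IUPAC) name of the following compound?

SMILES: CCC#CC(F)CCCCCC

The longest carbon chain that includes the multiple bond has 11 carbons, so the parent hydride is undecane.
A C≡C triple bond in the chain gives the infix -yne-.
The numbering direction is chosen so that numbering from this end puts the triple bond at C-3 rather than C-8.
This places the triple bond between C-3 and C-4; a fluoro group at C-5.
The name is 5-fluoroundec-3-yne.

5-fluoroundec-3-yne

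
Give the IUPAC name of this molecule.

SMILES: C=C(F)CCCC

The longest carbon chain that includes the multiple bond has 6 carbons, so the parent hydride is hexane.
The chain contains a C=C double bond, so the unsaturation ending is -ene.
Number the chain so that numbering from this end puts the double bond at C-1 rather than C-5.
This places the double bond between C-1 and C-2; a fluoro group at C-2.
Putting it together: 2-fluorohex-1-ene.

2-fluorohex-1-ene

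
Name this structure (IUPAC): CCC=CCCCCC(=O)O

non-6-enoic acid

Counting along the main chain through the –COOH group and the multiple bond gives 9 carbons: the parent is nonane.
The highest-priority functional group is a carboxylic acid (terminal –COOH), so the name ends in -oic acid.
The chain contains a C=C double bond, so the unsaturation ending is -ene.
The numbering direction is chosen so that the carboxylic acid carbon is C-1 by definition.
This places the double bond between C-6 and C-7.
Putting it together: non-6-enoic acid.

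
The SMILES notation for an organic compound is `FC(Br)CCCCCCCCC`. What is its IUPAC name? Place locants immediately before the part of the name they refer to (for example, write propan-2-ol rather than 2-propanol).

1-bromo-1-fluorodecane

The parent chain contains 10 carbons (decane).
The numbering direction is chosen so that the substituent locant set {1,1} is lower than {10,10} at the first point of difference.
That gives a bromo group at C-1; a fluoro group at C-1.
The substituents are ordered alphabetically, ignoring any di-/tri- multipliers.
Assembling the pieces gives 1-bromo-1-fluorodecane.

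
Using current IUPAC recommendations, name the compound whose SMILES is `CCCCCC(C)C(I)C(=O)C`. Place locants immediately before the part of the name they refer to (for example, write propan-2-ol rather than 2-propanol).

The longest carbon chain that includes the carbonyl has 9 carbons, so the parent hydride is nonane.
The highest-priority functional group is a ketone (C=O on an internal carbon), so the name ends in -one.
Number the chain so that numbering from this end puts the carbonyl group at C-2 rather than C-8.
This places the carbonyl at C-2; an iodo group at C-3; a methyl group at C-4.
Prefixes are listed alphabetically: iodo, methyl.
Putting it together: 3-iodo-4-methylnonan-2-one.

3-iodo-4-methylnonan-2-one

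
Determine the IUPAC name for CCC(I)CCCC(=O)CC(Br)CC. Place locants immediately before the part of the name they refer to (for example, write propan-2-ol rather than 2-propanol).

3-bromo-9-iodoundecan-5-one

The longest chain bearing the carbonyl is 11 carbons long (undecane).
The principal characteristic group is a ketone (C=O on an internal carbon), named with the suffix -one.
Number the chain so that numbering from this end puts the carbonyl group at C-5 rather than C-7.
With this numbering: the carbonyl at C-5; a bromo group at C-3; an iodo group at C-9.
Substituent prefixes are cited in alphabetical order (multiplying prefixes like di-/tri- are ignored for ordering).
Putting it together: 3-bromo-9-iodoundecan-5-one.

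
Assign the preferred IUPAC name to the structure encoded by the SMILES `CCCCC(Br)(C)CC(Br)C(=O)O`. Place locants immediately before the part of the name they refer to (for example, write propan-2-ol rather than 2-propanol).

The longest chain bearing the –COOH group is 8 carbons long (octane).
The highest-priority functional group is a carboxylic acid (terminal –COOH), so the name ends in -oic acid.
Number the chain so that the carboxylic acid carbon is C-1 by definition.
That gives bromo groups at C-2 and C-4; a methyl group at C-4.
Prefixes are listed alphabetically: bromo, methyl.
The name is 2,4-dibromo-4-methyloctanoic acid.

2,4-dibromo-4-methyloctanoic acid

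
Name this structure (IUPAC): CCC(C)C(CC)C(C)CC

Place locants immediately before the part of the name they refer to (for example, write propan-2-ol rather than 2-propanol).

The parent chain contains 7 carbons (heptane).
The molecule is symmetric, so either numbering direction gives the same locants.
With this numbering: an ethyl group at C-4; methyl groups at C-3 and C-5.
Prefixes are listed alphabetically: ethyl, methyl.
Assembling the pieces gives 4-ethyl-3,5-dimethylheptane.

4-ethyl-3,5-dimethylheptane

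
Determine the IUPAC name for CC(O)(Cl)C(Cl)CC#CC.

2,3-dichlorohept-5-yn-2-ol

The longest carbon chain that includes the –OH group and the multiple bond has 7 carbons, so the parent hydride is heptane.
The principal characteristic group is an alcohol (–OH), named with the suffix -ol.
There is one C≡C triple bond, indicated by the ending -yne.
The numbering direction is chosen so that numbering from this end puts the hydroxyl group at C-2 rather than C-6.
That gives the hydroxyl at C-2; the triple bond between C-5 and C-6; chloro groups at C-2 and C-3.
Assembling the pieces gives 2,3-dichlorohept-5-yn-2-ol.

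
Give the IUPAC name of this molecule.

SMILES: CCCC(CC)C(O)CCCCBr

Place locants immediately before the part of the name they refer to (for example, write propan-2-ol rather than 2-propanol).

1-bromo-6-ethylnonan-5-ol

The longest chain bearing the –OH group is 9 carbons long (nonane).
An alcohol (–OH) is the principal characteristic group, giving the suffix -ol.
The numbering direction is chosen so that the substituent locant set {1,6} is lower than {4,9} at the first point of difference.
That gives the hydroxyl at C-5; a bromo group at C-1; an ethyl group at C-6.
The substituents are ordered alphabetically, ignoring any di-/tri- multipliers.
Putting it together: 1-bromo-6-ethylnonan-5-ol.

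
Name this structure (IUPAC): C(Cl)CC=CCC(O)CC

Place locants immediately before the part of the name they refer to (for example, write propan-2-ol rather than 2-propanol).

Counting along the main chain through the –OH group and the multiple bond gives 8 carbons: the parent is octane.
The highest-priority functional group is an alcohol (–OH), so the name ends in -ol.
There is one C=C double bond, indicated by the ending -ene.
Choose the numbering such that numbering from this end puts the hydroxyl group at C-3 rather than C-6.
With this numbering: the hydroxyl at C-3; the double bond between C-5 and C-6; a chloro group at C-8.
The name is 8-chlorooct-5-en-3-ol.

8-chlorooct-5-en-3-ol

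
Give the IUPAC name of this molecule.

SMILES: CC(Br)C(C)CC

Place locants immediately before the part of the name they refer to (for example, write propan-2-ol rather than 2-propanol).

2-bromo-3-methylpentane

The longest continuous carbon chain has 5 atoms, so the parent hydride is pentane.
Number the chain so that the substituent locant set {2,3} is lower than {3,4} at the first point of difference.
That gives a bromo group at C-2; a methyl group at C-3.
Prefixes are listed alphabetically: bromo, methyl.
Assembling the pieces gives 2-bromo-3-methylpentane.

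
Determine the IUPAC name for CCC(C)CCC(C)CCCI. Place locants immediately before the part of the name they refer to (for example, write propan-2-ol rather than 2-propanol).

The longest continuous carbon chain has 9 atoms, so the parent hydride is nonane.
Number the chain so that the substituent locant set {1,4,7} is lower than {3,6,9} at the first point of difference.
With this numbering: an iodo group at C-1; methyl groups at C-4 and C-7.
Prefixes are listed alphabetically: iodo, methyl.
Putting it together: 1-iodo-4,7-dimethylnonane.

1-iodo-4,7-dimethylnonane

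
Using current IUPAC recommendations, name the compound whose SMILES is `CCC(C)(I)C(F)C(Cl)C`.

The longest carbon chain is 6 atoms: the parent is hexane.
Number the chain so that the substituent locant set {2,3,4,4} is lower than {3,3,4,5} at the first point of difference.
With this numbering: a chloro group at C-2; a fluoro group at C-3; an iodo group at C-4; a methyl group at C-4.
Substituent prefixes are cited in alphabetical order (multiplying prefixes like di-/tri- are ignored for ordering).
The name is 2-chloro-3-fluoro-4-iodo-4-methylhexane.

2-chloro-3-fluoro-4-iodo-4-methylhexane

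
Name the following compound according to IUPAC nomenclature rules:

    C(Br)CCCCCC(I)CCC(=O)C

11-bromo-5-iodoundecan-2-one

The longest carbon chain that includes the carbonyl has 11 carbons, so the parent hydride is undecane.
The principal characteristic group is a ketone (C=O on an internal carbon), named with the suffix -one.
Choose the numbering such that numbering from this end puts the carbonyl group at C-2 rather than C-10.
With this numbering: the carbonyl at C-2; a bromo group at C-11; an iodo group at C-5.
The substituents are ordered alphabetically, ignoring any di-/tri- multipliers.
Assembling the pieces gives 11-bromo-5-iodoundecan-2-one.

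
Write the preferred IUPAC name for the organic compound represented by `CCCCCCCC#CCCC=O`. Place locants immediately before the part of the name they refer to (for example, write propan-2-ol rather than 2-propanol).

dodec-4-ynal

Counting along the main chain through the –CHO group and the multiple bond gives 12 carbons: the parent is dodecane.
The highest-priority functional group is an aldehyde (terminal –CHO), so the name ends in -al.
There is one C≡C triple bond, indicated by the ending -yne.
The numbering direction is chosen so that the aldehyde carbon is C-1 by definition.
This places the triple bond between C-4 and C-5.
Putting it together: dodec-4-ynal.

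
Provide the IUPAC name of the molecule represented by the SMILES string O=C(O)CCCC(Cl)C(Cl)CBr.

7-bromo-5,6-dichloroheptanoic acid

The longest chain bearing the –COOH group is 7 carbons long (heptane).
A carboxylic acid (terminal –COOH) is the principal characteristic group, giving the suffix -oic acid.
Number the chain so that the carboxylic acid carbon is C-1 by definition.
This places a bromo group at C-7; chloro groups at C-5 and C-6.
Prefixes are listed alphabetically: bromo, chloro.
Putting it together: 7-bromo-5,6-dichloroheptanoic acid.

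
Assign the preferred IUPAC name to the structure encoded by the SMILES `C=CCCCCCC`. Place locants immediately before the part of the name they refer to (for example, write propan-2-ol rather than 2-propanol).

oct-1-ene

The longest chain bearing the multiple bond is 8 carbons long (octane).
There is one C=C double bond, indicated by the ending -ene.
Choose the numbering such that numbering from this end puts the double bond at C-1 rather than C-7.
With this numbering: the double bond between C-1 and C-2.
Putting it together: oct-1-ene.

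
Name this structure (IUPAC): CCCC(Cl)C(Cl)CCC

The parent chain contains 8 carbons (octane).
Both numbering directions give the same locant set; either may be used.
With this numbering: chloro groups at C-4 and C-5.
The name is 4,5-dichlorooctane.

4,5-dichlorooctane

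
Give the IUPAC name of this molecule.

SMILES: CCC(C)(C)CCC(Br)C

2-bromo-5,5-dimethylheptane

The longest carbon chain is 7 atoms: the parent is heptane.
Choose the numbering such that the substituent locant set {2,5,5} is lower than {3,3,6} at the first point of difference.
With this numbering: a bromo group at C-2; two methyl groups at C-5.
The substituents are ordered alphabetically, ignoring any di-/tri- multipliers.
Putting it together: 2-bromo-5,5-dimethylheptane.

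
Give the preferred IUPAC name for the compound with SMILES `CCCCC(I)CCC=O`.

The longest chain bearing the –CHO group is 8 carbons long (octane).
The principal characteristic group is an aldehyde (terminal –CHO), named with the suffix -al.
The numbering direction is chosen so that the aldehyde carbon is C-1 by definition.
With this numbering: an iodo group at C-4.
Putting it together: 4-iodooctanal.

4-iodooctanal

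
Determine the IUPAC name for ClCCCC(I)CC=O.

The longest carbon chain that includes the –CHO group has 6 carbons, so the parent hydride is hexane.
The principal characteristic group is an aldehyde (terminal –CHO), named with the suffix -al.
The numbering direction is chosen so that the aldehyde carbon is C-1 by definition.
With this numbering: a chloro group at C-6; an iodo group at C-3.
Prefixes are listed alphabetically: chloro, iodo.
The name is 6-chloro-3-iodohexanal.

6-chloro-3-iodohexanal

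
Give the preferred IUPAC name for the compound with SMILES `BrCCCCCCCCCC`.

1-bromodecane

The longest continuous carbon chain has 10 atoms, so the parent hydride is decane.
Choose the numbering such that the substituent locant set {1} is lower than {10} at the first point of difference.
With this numbering: a bromo group at C-1.
Assembling the pieces gives 1-bromodecane.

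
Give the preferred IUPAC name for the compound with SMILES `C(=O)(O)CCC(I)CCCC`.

4-iodooctanoic acid

Counting along the main chain through the –COOH group gives 8 carbons: the parent is octane.
A carboxylic acid (terminal –COOH) is the principal characteristic group, giving the suffix -oic acid.
Number the chain so that the carboxylic acid carbon is C-1 by definition.
With this numbering: an iodo group at C-4.
Putting it together: 4-iodooctanoic acid.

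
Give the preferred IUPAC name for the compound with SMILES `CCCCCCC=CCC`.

dec-3-ene

Counting along the main chain through the multiple bond gives 10 carbons: the parent is decane.
There is one C=C double bond, indicated by the ending -ene.
Choose the numbering such that numbering from this end puts the double bond at C-3 rather than C-7.
This places the double bond between C-3 and C-4.
The name is dec-3-ene.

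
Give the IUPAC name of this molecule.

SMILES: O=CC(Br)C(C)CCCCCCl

2-bromo-8-chloro-3-methyloctanal

The longest chain bearing the –CHO group is 8 carbons long (octane).
An aldehyde (terminal –CHO) is the principal characteristic group, giving the suffix -al.
Choose the numbering such that the aldehyde carbon is C-1 by definition.
That gives a bromo group at C-2; a chloro group at C-8; a methyl group at C-3.
The substituents are ordered alphabetically, ignoring any di-/tri- multipliers.
The name is 2-bromo-8-chloro-3-methyloctanal.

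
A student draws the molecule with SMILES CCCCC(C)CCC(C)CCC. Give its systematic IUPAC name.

The longest carbon chain is 11 atoms: the parent is undecane.
Choose the numbering such that the substituent locant set {4,7} is lower than {5,8} at the first point of difference.
That gives methyl groups at C-4 and C-7.
Putting it together: 4,7-dimethylundecane.

4,7-dimethylundecane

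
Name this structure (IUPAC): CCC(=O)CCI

Counting along the main chain through the carbonyl gives 5 carbons: the parent is pentane.
The principal characteristic group is a ketone (C=O on an internal carbon), named with the suffix -one.
The numbering direction is chosen so that the substituent locant set {1} is lower than {5} at the first point of difference.
That gives the carbonyl at C-3; an iodo group at C-1.
The name is 1-iodopentan-3-one.

1-iodopentan-3-one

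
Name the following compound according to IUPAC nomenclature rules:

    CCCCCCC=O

Counting along the main chain through the –CHO group gives 7 carbons: the parent is heptane.
An aldehyde (terminal –CHO) is the principal characteristic group, giving the suffix -al.
Number the chain so that the aldehyde carbon is C-1 by definition.
Assembling the pieces gives heptanal.

heptanal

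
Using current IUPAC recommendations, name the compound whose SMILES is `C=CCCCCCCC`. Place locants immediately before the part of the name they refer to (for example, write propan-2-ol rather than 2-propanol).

The longest chain bearing the multiple bond is 9 carbons long (nonane).
There is one C=C double bond, indicated by the ending -ene.
The numbering direction is chosen so that numbering from this end puts the double bond at C-1 rather than C-8.
That gives the double bond between C-1 and C-2.
Putting it together: non-1-ene.

non-1-ene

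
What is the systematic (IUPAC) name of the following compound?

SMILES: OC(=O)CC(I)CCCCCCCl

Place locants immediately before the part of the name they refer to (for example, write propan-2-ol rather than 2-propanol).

The longest carbon chain that includes the –COOH group has 9 carbons, so the parent hydride is nonane.
The principal characteristic group is a carboxylic acid (terminal –COOH), named with the suffix -oic acid.
Choose the numbering such that the carboxylic acid carbon is C-1 by definition.
That gives a chloro group at C-9; an iodo group at C-3.
Prefixes are listed alphabetically: chloro, iodo.
Assembling the pieces gives 9-chloro-3-iodononanoic acid.

9-chloro-3-iodononanoic acid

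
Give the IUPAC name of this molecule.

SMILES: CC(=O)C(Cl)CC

3-chloropentan-2-one

The longest chain bearing the carbonyl is 5 carbons long (pentane).
A ketone (C=O on an internal carbon) is the principal characteristic group, giving the suffix -one.
The numbering direction is chosen so that numbering from this end puts the carbonyl group at C-2 rather than C-4.
This places the carbonyl at C-2; a chloro group at C-3.
Assembling the pieces gives 3-chloropentan-2-one.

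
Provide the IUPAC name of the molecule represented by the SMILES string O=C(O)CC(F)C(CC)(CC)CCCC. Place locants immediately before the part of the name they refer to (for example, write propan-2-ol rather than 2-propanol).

The longest carbon chain that includes the –COOH group has 8 carbons, so the parent hydride is octane.
A carboxylic acid (terminal –COOH) is the principal characteristic group, giving the suffix -oic acid.
Number the chain so that the carboxylic acid carbon is C-1 by definition.
That gives two ethyl groups at C-4; a fluoro group at C-3.
Substituent prefixes are cited in alphabetical order (multiplying prefixes like di-/tri- are ignored for ordering).
Assembling the pieces gives 4,4-diethyl-3-fluorooctanoic acid.

4,4-diethyl-3-fluorooctanoic acid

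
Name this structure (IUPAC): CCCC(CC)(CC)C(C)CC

The longest continuous carbon chain has 7 atoms, so the parent hydride is heptane.
Choose the numbering such that the substituent locant set {3,4,4} is lower than {4,4,5} at the first point of difference.
This places two ethyl groups at C-4; a methyl group at C-3.
Prefixes are listed alphabetically: ethyl, methyl.
The name is 4,4-diethyl-3-methylheptane.

4,4-diethyl-3-methylheptane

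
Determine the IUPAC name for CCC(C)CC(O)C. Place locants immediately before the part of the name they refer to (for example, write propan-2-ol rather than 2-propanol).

Counting along the main chain through the –OH group gives 6 carbons: the parent is hexane.
The highest-priority functional group is an alcohol (–OH), so the name ends in -ol.
Choose the numbering such that numbering from this end puts the hydroxyl group at C-2 rather than C-5.
This places the hydroxyl at C-2; a methyl group at C-4.
Putting it together: 4-methylhexan-2-ol.

4-methylhexan-2-ol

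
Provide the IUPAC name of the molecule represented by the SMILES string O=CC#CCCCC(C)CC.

Counting along the main chain through the –CHO group and the multiple bond gives 9 carbons: the parent is nonane.
The principal characteristic group is an aldehyde (terminal –CHO), named with the suffix -al.
There is one C≡C triple bond, indicated by the ending -yne.
Number the chain so that the aldehyde carbon is C-1 by definition.
That gives the triple bond between C-2 and C-3; a methyl group at C-7.
Putting it together: 7-methylnon-2-ynal.

7-methylnon-2-ynal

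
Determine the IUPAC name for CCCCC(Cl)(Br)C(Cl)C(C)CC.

5-bromo-4,5-dichloro-3-methylnonane

The parent chain contains 9 carbons (nonane).
Choose the numbering such that the substituent locant set {3,4,5,5} is lower than {5,5,6,7} at the first point of difference.
That gives a bromo group at C-5; chloro groups at C-4 and C-5; a methyl group at C-3.
The substituents are ordered alphabetically, ignoring any di-/tri- multipliers.
The name is 5-bromo-4,5-dichloro-3-methylnonane.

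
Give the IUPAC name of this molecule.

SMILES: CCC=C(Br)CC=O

The longest carbon chain that includes the –CHO group and the multiple bond has 6 carbons, so the parent hydride is hexane.
The principal characteristic group is an aldehyde (terminal –CHO), named with the suffix -al.
A C=C double bond in the chain gives the infix -ene-.
The numbering direction is chosen so that the aldehyde carbon is C-1 by definition.
That gives the double bond between C-3 and C-4; a bromo group at C-3.
Assembling the pieces gives 3-bromohex-3-enal.

3-bromohex-3-enal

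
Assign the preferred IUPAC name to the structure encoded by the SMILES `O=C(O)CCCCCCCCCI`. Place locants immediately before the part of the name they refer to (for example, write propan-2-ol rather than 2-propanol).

The longest chain bearing the –COOH group is 10 carbons long (decane).
The principal characteristic group is a carboxylic acid (terminal –COOH), named with the suffix -oic acid.
The numbering direction is chosen so that the carboxylic acid carbon is C-1 by definition.
With this numbering: an iodo group at C-10.
Assembling the pieces gives 10-iododecanoic acid.

10-iododecanoic acid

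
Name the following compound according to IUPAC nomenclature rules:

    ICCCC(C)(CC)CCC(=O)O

4-ethyl-7-iodo-4-methylheptanoic acid

The longest carbon chain that includes the –COOH group has 7 carbons, so the parent hydride is heptane.
The highest-priority functional group is a carboxylic acid (terminal –COOH), so the name ends in -oic acid.
Choose the numbering such that the carboxylic acid carbon is C-1 by definition.
This places an ethyl group at C-4; an iodo group at C-7; a methyl group at C-4.
The substituents are ordered alphabetically, ignoring any di-/tri- multipliers.
Assembling the pieces gives 4-ethyl-7-iodo-4-methylheptanoic acid.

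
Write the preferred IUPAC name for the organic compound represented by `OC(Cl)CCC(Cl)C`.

1,4-dichloropentan-1-ol

Counting along the main chain through the –OH group gives 5 carbons: the parent is pentane.
The highest-priority functional group is an alcohol (–OH), so the name ends in -ol.
Number the chain so that numbering from this end puts the hydroxyl group at C-1 rather than C-5.
That gives the hydroxyl at C-1; chloro groups at C-1 and C-4.
Assembling the pieces gives 1,4-dichloropentan-1-ol.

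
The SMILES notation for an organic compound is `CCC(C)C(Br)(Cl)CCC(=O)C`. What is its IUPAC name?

Counting along the main chain through the carbonyl gives 8 carbons: the parent is octane.
A ketone (C=O on an internal carbon) is the principal characteristic group, giving the suffix -one.
Choose the numbering such that numbering from this end puts the carbonyl group at C-2 rather than C-7.
That gives the carbonyl at C-2; a bromo group at C-5; a chloro group at C-5; a methyl group at C-6.
The substituents are ordered alphabetically, ignoring any di-/tri- multipliers.
The name is 5-bromo-5-chloro-6-methyloctan-2-one.

5-bromo-5-chloro-6-methyloctan-2-one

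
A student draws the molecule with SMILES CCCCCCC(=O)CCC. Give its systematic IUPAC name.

decan-4-one

Counting along the main chain through the carbonyl gives 10 carbons: the parent is decane.
The highest-priority functional group is a ketone (C=O on an internal carbon), so the name ends in -one.
Choose the numbering such that numbering from this end puts the carbonyl group at C-4 rather than C-7.
That gives the carbonyl at C-4.
The name is decan-4-one.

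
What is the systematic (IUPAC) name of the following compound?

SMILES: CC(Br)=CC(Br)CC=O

The longest carbon chain that includes the –CHO group and the multiple bond has 6 carbons, so the parent hydride is hexane.
An aldehyde (terminal –CHO) is the principal characteristic group, giving the suffix -al.
There is one C=C double bond, indicated by the ending -ene.
Choose the numbering such that the aldehyde carbon is C-1 by definition.
That gives the double bond between C-4 and C-5; bromo groups at C-3 and C-5.
The name is 3,5-dibromohex-4-enal.

3,5-dibromohex-4-enal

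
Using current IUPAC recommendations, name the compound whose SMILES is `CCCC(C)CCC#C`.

The longest carbon chain that includes the multiple bond has 8 carbons, so the parent hydride is octane.
The chain contains a C≡C triple bond, so the unsaturation ending is -yne.
Number the chain so that numbering from this end puts the triple bond at C-1 rather than C-7.
With this numbering: the triple bond between C-1 and C-2; a methyl group at C-5.
Putting it together: 5-methyloct-1-yne.

5-methyloct-1-yne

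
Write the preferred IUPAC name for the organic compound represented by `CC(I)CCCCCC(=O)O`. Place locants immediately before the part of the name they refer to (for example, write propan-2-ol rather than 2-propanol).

Counting along the main chain through the –COOH group gives 8 carbons: the parent is octane.
The principal characteristic group is a carboxylic acid (terminal –COOH), named with the suffix -oic acid.
Choose the numbering such that the carboxylic acid carbon is C-1 by definition.
With this numbering: an iodo group at C-7.
Putting it together: 7-iodooctanoic acid.

7-iodooctanoic acid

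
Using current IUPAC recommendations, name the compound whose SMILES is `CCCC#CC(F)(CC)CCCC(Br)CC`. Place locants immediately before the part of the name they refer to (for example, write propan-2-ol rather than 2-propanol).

The longest carbon chain that includes the multiple bond has 12 carbons, so the parent hydride is dodecane.
The chain contains a C≡C triple bond, so the unsaturation ending is -yne.
Choose the numbering such that numbering from this end puts the triple bond at C-4 rather than C-8.
This places the triple bond between C-4 and C-5; a bromo group at C-10; an ethyl group at C-6; a fluoro group at C-6.
Substituent prefixes are cited in alphabetical order (multiplying prefixes like di-/tri- are ignored for ordering).
Assembling the pieces gives 10-bromo-6-ethyl-6-fluorododec-4-yne.

10-bromo-6-ethyl-6-fluorododec-4-yne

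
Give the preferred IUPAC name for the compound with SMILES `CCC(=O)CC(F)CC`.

5-fluoroheptan-3-one

Counting along the main chain through the carbonyl gives 7 carbons: the parent is heptane.
The highest-priority functional group is a ketone (C=O on an internal carbon), so the name ends in -one.
Number the chain so that numbering from this end puts the carbonyl group at C-3 rather than C-5.
That gives the carbonyl at C-3; a fluoro group at C-5.
Putting it together: 5-fluoroheptan-3-one.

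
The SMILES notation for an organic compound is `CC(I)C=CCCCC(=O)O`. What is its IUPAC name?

The longest carbon chain that includes the –COOH group and the multiple bond has 8 carbons, so the parent hydride is octane.
The principal characteristic group is a carboxylic acid (terminal –COOH), named with the suffix -oic acid.
There is one C=C double bond, indicated by the ending -ene.
Choose the numbering such that the carboxylic acid carbon is C-1 by definition.
This places the double bond between C-5 and C-6; an iodo group at C-7.
Putting it together: 7-iodooct-5-enoic acid.

7-iodooct-5-enoic acid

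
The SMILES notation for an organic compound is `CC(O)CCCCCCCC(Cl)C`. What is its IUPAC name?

10-chloroundecan-2-ol

The longest chain bearing the –OH group is 11 carbons long (undecane).
The principal characteristic group is an alcohol (–OH), named with the suffix -ol.
Choose the numbering such that numbering from this end puts the hydroxyl group at C-2 rather than C-10.
With this numbering: the hydroxyl at C-2; a chloro group at C-10.
Putting it together: 10-chloroundecan-2-ol.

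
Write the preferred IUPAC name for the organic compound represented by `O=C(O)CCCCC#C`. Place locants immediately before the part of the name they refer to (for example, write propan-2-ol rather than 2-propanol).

The longest chain bearing the –COOH group and the multiple bond is 7 carbons long (heptane).
The highest-priority functional group is a carboxylic acid (terminal –COOH), so the name ends in -oic acid.
There is one C≡C triple bond, indicated by the ending -yne.
The numbering direction is chosen so that the carboxylic acid carbon is C-1 by definition.
That gives the triple bond between C-6 and C-7.
The name is hept-6-ynoic acid.

hept-6-ynoic acid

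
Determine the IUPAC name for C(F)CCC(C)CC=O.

6-fluoro-3-methylhexanal

The longest chain bearing the –CHO group is 6 carbons long (hexane).
The highest-priority functional group is an aldehyde (terminal –CHO), so the name ends in -al.
Number the chain so that the aldehyde carbon is C-1 by definition.
With this numbering: a fluoro group at C-6; a methyl group at C-3.
Substituent prefixes are cited in alphabetical order (multiplying prefixes like di-/tri- are ignored for ordering).
The name is 6-fluoro-3-methylhexanal.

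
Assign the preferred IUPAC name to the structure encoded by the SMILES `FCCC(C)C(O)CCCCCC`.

Counting along the main chain through the –OH group gives 10 carbons: the parent is decane.
The highest-priority functional group is an alcohol (–OH), so the name ends in -ol.
Choose the numbering such that numbering from this end puts the hydroxyl group at C-4 rather than C-7.
With this numbering: the hydroxyl at C-4; a fluoro group at C-1; a methyl group at C-3.
The substituents are ordered alphabetically, ignoring any di-/tri- multipliers.
The name is 1-fluoro-3-methyldecan-4-ol.

1-fluoro-3-methyldecan-4-ol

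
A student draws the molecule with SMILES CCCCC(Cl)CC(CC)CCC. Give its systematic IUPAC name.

6-chloro-4-ethyldecane

The longest continuous carbon chain has 10 atoms, so the parent hydride is decane.
The numbering direction is chosen so that the substituent locant set {4,6} is lower than {5,7} at the first point of difference.
That gives a chloro group at C-6; an ethyl group at C-4.
The substituents are ordered alphabetically, ignoring any di-/tri- multipliers.
The name is 6-chloro-4-ethyldecane.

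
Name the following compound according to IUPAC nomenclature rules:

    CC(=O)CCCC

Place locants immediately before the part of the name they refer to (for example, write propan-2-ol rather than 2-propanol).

hexan-2-one

The longest carbon chain that includes the carbonyl has 6 carbons, so the parent hydride is hexane.
The principal characteristic group is a ketone (C=O on an internal carbon), named with the suffix -one.
Number the chain so that numbering from this end puts the carbonyl group at C-2 rather than C-5.
That gives the carbonyl at C-2.
Putting it together: hexan-2-one.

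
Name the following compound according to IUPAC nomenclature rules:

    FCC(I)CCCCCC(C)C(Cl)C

9-chloro-1-fluoro-2-iodo-8-methyldecane

The parent chain contains 10 carbons (decane).
Choose the numbering such that the substituent locant set {1,2,8,9} is lower than {2,3,9,10} at the first point of difference.
This places a chloro group at C-9; a fluoro group at C-1; an iodo group at C-2; a methyl group at C-8.
Prefixes are listed alphabetically: chloro, fluoro, iodo, methyl.
The name is 9-chloro-1-fluoro-2-iodo-8-methyldecane.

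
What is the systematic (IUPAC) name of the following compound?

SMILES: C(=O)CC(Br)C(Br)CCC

3,4-dibromoheptanal

The longest carbon chain that includes the –CHO group has 7 carbons, so the parent hydride is heptane.
An aldehyde (terminal –CHO) is the principal characteristic group, giving the suffix -al.
Number the chain so that the aldehyde carbon is C-1 by definition.
That gives bromo groups at C-3 and C-4.
Putting it together: 3,4-dibromoheptanal.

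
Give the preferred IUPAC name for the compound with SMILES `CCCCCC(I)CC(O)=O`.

The longest carbon chain that includes the –COOH group has 8 carbons, so the parent hydride is octane.
The principal characteristic group is a carboxylic acid (terminal –COOH), named with the suffix -oic acid.
Choose the numbering such that the carboxylic acid carbon is C-1 by definition.
With this numbering: an iodo group at C-3.
The name is 3-iodooctanoic acid.

3-iodooctanoic acid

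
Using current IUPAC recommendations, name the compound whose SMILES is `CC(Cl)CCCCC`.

2-chloroheptane

The longest continuous carbon chain has 7 atoms, so the parent hydride is heptane.
The numbering direction is chosen so that the substituent locant set {2} is lower than {6} at the first point of difference.
With this numbering: a chloro group at C-2.
Assembling the pieces gives 2-chloroheptane.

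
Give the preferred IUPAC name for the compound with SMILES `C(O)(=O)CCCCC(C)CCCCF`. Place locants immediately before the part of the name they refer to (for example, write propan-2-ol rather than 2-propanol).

10-fluoro-6-methyldecanoic acid

The longest chain bearing the –COOH group is 10 carbons long (decane).
A carboxylic acid (terminal –COOH) is the principal characteristic group, giving the suffix -oic acid.
The numbering direction is chosen so that the carboxylic acid carbon is C-1 by definition.
With this numbering: a fluoro group at C-10; a methyl group at C-6.
The substituents are ordered alphabetically, ignoring any di-/tri- multipliers.
The name is 10-fluoro-6-methyldecanoic acid.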